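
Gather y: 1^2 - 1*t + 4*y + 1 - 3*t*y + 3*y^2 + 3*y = -t + 3*y^2 + y*(7 - 3*t) + 2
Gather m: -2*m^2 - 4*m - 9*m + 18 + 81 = -2*m^2 - 13*m + 99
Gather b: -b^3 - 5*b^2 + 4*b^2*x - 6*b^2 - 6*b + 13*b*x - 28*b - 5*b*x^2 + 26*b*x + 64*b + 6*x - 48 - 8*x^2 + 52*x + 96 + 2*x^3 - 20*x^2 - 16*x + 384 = -b^3 + b^2*(4*x - 11) + b*(-5*x^2 + 39*x + 30) + 2*x^3 - 28*x^2 + 42*x + 432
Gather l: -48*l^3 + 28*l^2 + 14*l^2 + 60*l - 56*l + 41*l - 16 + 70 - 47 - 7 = -48*l^3 + 42*l^2 + 45*l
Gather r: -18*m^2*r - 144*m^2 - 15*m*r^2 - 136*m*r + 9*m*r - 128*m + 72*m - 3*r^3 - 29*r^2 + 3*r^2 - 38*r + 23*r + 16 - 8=-144*m^2 - 56*m - 3*r^3 + r^2*(-15*m - 26) + r*(-18*m^2 - 127*m - 15) + 8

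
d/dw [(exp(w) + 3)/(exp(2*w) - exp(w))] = (-exp(2*w) - 6*exp(w) + 3)*exp(-w)/(exp(2*w) - 2*exp(w) + 1)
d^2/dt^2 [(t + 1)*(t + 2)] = 2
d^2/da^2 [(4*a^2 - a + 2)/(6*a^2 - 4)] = (-9*a^3 + 126*a^2 - 18*a + 28)/(27*a^6 - 54*a^4 + 36*a^2 - 8)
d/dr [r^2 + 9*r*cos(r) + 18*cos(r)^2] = -9*r*sin(r) + 2*r - 18*sin(2*r) + 9*cos(r)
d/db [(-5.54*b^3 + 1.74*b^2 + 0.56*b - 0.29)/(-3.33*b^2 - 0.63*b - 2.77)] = (18.4482*b^4 + 6.9804*b^3 + 46.806*b^2 - 11.571*b - 1.7339)/(11.0889*b^4 + 4.1958*b^3 + 18.8451*b^2 + 3.4902*b + 7.6729)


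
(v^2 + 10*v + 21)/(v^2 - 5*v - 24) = (v + 7)/(v - 8)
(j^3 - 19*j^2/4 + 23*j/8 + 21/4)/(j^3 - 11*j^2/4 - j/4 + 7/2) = (8*j^2 - 22*j - 21)/(2*(4*j^2 - 3*j - 7))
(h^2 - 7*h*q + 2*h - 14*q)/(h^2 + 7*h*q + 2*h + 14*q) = (h - 7*q)/(h + 7*q)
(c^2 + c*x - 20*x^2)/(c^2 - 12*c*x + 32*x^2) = (-c - 5*x)/(-c + 8*x)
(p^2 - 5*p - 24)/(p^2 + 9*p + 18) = (p - 8)/(p + 6)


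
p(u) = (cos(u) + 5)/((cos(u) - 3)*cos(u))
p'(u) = (cos(u) + 5)*sin(u)/((cos(u) - 3)*cos(u)^2) - sin(u)/((cos(u) - 3)*cos(u)) + (cos(u) + 5)*sin(u)/((cos(u) - 3)^2*cos(u)) = (sin(u) - 15*sin(u)/cos(u)^2 + 10*tan(u))/(cos(u) - 3)^2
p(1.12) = -4.87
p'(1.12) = -7.54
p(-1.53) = -41.77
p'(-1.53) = 1000.82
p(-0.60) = -3.25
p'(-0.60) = 1.06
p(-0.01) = -3.00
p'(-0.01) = 0.01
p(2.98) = 1.02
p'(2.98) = -0.25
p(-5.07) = -5.77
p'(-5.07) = -12.39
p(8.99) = 1.16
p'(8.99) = -0.78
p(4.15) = 2.37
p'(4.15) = 4.78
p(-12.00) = -3.21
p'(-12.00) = -0.95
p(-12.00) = -3.21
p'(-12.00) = -0.95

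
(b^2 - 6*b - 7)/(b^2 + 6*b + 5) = (b - 7)/(b + 5)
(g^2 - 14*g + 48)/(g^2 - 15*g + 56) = (g - 6)/(g - 7)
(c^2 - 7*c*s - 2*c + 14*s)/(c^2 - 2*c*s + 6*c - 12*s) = (c^2 - 7*c*s - 2*c + 14*s)/(c^2 - 2*c*s + 6*c - 12*s)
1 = 1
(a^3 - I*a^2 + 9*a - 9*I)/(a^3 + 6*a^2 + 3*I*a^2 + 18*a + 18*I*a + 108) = (a^2 + 2*I*a + 3)/(a^2 + 6*a*(1 + I) + 36*I)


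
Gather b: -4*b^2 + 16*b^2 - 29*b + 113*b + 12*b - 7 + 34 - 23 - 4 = 12*b^2 + 96*b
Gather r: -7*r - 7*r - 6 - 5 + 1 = -14*r - 10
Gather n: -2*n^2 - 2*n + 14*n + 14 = -2*n^2 + 12*n + 14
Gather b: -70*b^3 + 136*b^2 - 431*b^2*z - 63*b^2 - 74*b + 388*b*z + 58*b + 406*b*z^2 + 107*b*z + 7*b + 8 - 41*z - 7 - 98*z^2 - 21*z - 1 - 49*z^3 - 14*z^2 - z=-70*b^3 + b^2*(73 - 431*z) + b*(406*z^2 + 495*z - 9) - 49*z^3 - 112*z^2 - 63*z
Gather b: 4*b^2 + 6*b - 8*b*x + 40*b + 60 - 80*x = 4*b^2 + b*(46 - 8*x) - 80*x + 60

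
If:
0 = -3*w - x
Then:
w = -x/3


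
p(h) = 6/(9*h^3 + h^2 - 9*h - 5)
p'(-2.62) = -0.06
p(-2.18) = -0.08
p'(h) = 6*(-27*h^2 - 2*h + 9)/(9*h^3 + h^2 - 9*h - 5)^2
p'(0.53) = 0.03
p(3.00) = 0.03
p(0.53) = -0.74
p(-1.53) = -0.28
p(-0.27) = -2.24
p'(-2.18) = -0.13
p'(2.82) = -0.04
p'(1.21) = -85.78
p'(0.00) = 2.16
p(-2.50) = -0.05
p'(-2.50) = -0.07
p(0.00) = -1.20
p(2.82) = 0.03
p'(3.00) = -0.03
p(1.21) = 3.95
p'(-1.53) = -0.69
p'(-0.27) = 6.35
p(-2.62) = -0.04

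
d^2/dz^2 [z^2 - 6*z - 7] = 2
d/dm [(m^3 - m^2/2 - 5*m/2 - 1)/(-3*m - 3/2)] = 1/3 - 2*m/3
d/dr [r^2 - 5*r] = 2*r - 5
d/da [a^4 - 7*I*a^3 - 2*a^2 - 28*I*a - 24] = 4*a^3 - 21*I*a^2 - 4*a - 28*I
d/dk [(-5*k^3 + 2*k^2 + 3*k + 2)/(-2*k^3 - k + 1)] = (4*k^4 + 22*k^3 - 5*k^2 + 4*k + 5)/(4*k^6 + 4*k^4 - 4*k^3 + k^2 - 2*k + 1)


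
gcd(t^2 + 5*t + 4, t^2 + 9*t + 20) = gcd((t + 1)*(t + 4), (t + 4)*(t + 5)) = t + 4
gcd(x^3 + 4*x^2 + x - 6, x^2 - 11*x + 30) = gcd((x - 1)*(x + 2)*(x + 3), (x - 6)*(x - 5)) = 1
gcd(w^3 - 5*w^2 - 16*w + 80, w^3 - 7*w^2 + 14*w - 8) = w - 4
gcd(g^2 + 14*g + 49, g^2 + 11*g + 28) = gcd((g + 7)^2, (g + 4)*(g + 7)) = g + 7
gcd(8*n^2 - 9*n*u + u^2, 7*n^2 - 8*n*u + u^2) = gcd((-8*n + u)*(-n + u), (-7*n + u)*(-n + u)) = -n + u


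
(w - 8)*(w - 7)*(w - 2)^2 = w^4 - 19*w^3 + 120*w^2 - 284*w + 224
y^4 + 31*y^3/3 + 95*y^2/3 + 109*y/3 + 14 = (y + 1)^2*(y + 7/3)*(y + 6)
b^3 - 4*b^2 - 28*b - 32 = (b - 8)*(b + 2)^2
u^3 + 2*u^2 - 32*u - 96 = (u - 6)*(u + 4)^2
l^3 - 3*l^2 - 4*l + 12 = (l - 3)*(l - 2)*(l + 2)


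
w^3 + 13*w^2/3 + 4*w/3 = w*(w + 1/3)*(w + 4)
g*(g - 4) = g^2 - 4*g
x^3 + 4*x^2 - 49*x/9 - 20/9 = (x - 4/3)*(x + 1/3)*(x + 5)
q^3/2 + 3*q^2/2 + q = q*(q/2 + 1/2)*(q + 2)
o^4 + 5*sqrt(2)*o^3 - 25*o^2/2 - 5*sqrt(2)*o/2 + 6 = (o - sqrt(2))*(o - sqrt(2)/2)*(o + sqrt(2)/2)*(o + 6*sqrt(2))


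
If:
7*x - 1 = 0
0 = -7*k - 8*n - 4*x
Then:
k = -8*n/7 - 4/49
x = 1/7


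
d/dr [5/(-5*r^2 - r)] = 5*(10*r + 1)/(r^2*(5*r + 1)^2)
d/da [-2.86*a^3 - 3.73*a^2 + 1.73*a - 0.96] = -8.58*a^2 - 7.46*a + 1.73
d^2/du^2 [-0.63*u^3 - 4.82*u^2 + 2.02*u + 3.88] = -3.78*u - 9.64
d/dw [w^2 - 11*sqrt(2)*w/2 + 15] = 2*w - 11*sqrt(2)/2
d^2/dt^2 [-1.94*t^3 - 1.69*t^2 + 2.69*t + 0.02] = -11.64*t - 3.38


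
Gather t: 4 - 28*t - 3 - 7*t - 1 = -35*t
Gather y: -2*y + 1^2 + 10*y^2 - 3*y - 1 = 10*y^2 - 5*y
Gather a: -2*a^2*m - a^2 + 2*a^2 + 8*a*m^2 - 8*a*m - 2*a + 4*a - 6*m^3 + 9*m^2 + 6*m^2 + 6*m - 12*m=a^2*(1 - 2*m) + a*(8*m^2 - 8*m + 2) - 6*m^3 + 15*m^2 - 6*m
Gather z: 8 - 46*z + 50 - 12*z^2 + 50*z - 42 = -12*z^2 + 4*z + 16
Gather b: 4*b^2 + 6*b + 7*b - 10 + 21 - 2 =4*b^2 + 13*b + 9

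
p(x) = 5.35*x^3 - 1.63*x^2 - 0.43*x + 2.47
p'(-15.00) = 3659.72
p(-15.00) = -18414.08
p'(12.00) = 2271.65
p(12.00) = 9007.39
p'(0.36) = 0.48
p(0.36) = 2.35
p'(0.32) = 0.17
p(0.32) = 2.34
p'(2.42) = 85.68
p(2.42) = 67.71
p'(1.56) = 33.54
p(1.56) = 18.14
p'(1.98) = 56.04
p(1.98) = 36.76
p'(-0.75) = 11.04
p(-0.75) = -0.38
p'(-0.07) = -0.12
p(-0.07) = 2.49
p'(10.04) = 1584.71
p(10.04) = 5248.30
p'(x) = 16.05*x^2 - 3.26*x - 0.43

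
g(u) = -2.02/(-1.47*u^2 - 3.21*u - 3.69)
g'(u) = -2.02*(2.94*u + 3.21)/(-1.47*u^2 - 3.21*u - 3.69)^2 = (-5.9388*u - 6.4842)/(1.47*u^2 + 3.21*u + 3.69)^2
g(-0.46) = 0.80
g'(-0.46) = -0.59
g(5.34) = 0.03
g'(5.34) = -0.01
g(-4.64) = 0.10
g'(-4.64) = 0.05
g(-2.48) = 0.42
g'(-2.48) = 0.36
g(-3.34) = 0.22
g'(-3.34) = 0.15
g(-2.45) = 0.43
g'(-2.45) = 0.37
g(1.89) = 0.13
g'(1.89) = -0.08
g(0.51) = 0.35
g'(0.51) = -0.29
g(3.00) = 0.08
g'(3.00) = -0.03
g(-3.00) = 0.28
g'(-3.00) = 0.21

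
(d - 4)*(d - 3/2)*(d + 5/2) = d^3 - 3*d^2 - 31*d/4 + 15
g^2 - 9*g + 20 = (g - 5)*(g - 4)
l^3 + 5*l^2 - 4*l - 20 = (l - 2)*(l + 2)*(l + 5)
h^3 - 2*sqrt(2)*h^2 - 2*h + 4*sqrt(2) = (h - 2*sqrt(2))*(h - sqrt(2))*(h + sqrt(2))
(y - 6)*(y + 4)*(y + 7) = y^3 + 5*y^2 - 38*y - 168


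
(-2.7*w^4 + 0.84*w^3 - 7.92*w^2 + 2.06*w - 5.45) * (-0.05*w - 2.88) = 0.135*w^5 + 7.734*w^4 - 2.0232*w^3 + 22.7066*w^2 - 5.6603*w + 15.696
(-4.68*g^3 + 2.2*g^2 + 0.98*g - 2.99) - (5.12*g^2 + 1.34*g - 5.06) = -4.68*g^3 - 2.92*g^2 - 0.36*g + 2.07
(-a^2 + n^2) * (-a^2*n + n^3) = a^4*n - 2*a^2*n^3 + n^5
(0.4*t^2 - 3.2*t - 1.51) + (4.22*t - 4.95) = 0.4*t^2 + 1.02*t - 6.46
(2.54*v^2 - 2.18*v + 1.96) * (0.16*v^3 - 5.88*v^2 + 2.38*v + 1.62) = 0.4064*v^5 - 15.284*v^4 + 19.1772*v^3 - 12.5984*v^2 + 1.1332*v + 3.1752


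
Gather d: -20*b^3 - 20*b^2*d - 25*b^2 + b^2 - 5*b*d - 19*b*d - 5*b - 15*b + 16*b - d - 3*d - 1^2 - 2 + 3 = -20*b^3 - 24*b^2 - 4*b + d*(-20*b^2 - 24*b - 4)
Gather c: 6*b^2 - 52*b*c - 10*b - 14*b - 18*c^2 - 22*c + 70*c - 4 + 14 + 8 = 6*b^2 - 24*b - 18*c^2 + c*(48 - 52*b) + 18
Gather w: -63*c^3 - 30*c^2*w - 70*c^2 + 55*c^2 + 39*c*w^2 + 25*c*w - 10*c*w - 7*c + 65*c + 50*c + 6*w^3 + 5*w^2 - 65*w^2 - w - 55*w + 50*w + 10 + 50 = -63*c^3 - 15*c^2 + 108*c + 6*w^3 + w^2*(39*c - 60) + w*(-30*c^2 + 15*c - 6) + 60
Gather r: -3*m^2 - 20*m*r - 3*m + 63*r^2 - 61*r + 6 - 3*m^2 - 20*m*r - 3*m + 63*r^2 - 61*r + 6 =-6*m^2 - 6*m + 126*r^2 + r*(-40*m - 122) + 12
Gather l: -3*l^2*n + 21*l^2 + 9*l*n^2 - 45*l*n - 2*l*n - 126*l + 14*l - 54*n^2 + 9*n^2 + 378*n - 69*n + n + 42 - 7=l^2*(21 - 3*n) + l*(9*n^2 - 47*n - 112) - 45*n^2 + 310*n + 35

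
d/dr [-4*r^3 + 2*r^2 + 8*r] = -12*r^2 + 4*r + 8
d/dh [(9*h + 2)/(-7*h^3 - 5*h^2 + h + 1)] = (-63*h^3 - 45*h^2 + 9*h + (9*h + 2)*(21*h^2 + 10*h - 1) + 9)/(7*h^3 + 5*h^2 - h - 1)^2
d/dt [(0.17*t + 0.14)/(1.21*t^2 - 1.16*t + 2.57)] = (-0.2057*t^2 - 0.3388*t + 0.5993)/(1.4641*t^4 - 2.8072*t^3 + 7.565*t^2 - 5.9624*t + 6.6049)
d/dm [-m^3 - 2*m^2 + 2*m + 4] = -3*m^2 - 4*m + 2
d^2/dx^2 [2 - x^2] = -2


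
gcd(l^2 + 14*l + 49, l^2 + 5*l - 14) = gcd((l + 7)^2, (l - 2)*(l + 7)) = l + 7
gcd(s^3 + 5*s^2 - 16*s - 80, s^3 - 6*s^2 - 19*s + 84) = s + 4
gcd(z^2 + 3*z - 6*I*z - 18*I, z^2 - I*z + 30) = z - 6*I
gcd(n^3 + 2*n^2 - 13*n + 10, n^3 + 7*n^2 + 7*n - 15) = n^2 + 4*n - 5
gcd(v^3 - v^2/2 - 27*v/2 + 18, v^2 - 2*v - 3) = v - 3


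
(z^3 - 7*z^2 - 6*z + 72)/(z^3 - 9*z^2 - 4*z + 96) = (z - 6)/(z - 8)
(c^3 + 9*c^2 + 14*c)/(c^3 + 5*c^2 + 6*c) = (c + 7)/(c + 3)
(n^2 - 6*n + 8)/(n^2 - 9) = (n^2 - 6*n + 8)/(n^2 - 9)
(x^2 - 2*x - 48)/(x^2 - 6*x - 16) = (x + 6)/(x + 2)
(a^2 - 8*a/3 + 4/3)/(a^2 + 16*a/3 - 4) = (a - 2)/(a + 6)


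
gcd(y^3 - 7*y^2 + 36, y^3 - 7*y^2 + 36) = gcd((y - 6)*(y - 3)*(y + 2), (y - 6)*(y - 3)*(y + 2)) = y^3 - 7*y^2 + 36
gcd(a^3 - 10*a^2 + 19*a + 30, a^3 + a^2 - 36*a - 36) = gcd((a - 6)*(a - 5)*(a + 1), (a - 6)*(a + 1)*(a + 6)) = a^2 - 5*a - 6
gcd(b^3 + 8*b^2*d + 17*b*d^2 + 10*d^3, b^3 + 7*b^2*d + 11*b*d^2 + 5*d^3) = b^2 + 6*b*d + 5*d^2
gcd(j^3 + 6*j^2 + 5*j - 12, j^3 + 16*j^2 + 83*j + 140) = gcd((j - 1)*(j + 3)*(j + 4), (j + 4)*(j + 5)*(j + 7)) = j + 4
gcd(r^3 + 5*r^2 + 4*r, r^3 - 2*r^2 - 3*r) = r^2 + r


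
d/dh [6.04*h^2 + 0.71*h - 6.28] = 12.08*h + 0.71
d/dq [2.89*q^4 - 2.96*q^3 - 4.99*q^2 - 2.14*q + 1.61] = 11.56*q^3 - 8.88*q^2 - 9.98*q - 2.14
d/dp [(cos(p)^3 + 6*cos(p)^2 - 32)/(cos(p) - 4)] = 2*(-cos(p)^3 + 3*cos(p)^2 + 24*cos(p) - 16)*sin(p)/(cos(p) - 4)^2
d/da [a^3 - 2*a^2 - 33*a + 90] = 3*a^2 - 4*a - 33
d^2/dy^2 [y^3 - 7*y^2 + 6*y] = 6*y - 14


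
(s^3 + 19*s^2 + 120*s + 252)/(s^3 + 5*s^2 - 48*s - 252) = (s + 7)/(s - 7)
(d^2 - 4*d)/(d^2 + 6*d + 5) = d*(d - 4)/(d^2 + 6*d + 5)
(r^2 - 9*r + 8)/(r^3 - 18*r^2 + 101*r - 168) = (r - 1)/(r^2 - 10*r + 21)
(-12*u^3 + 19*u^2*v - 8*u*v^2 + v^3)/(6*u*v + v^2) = (-12*u^3 + 19*u^2*v - 8*u*v^2 + v^3)/(v*(6*u + v))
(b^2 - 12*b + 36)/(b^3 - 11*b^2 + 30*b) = (b - 6)/(b*(b - 5))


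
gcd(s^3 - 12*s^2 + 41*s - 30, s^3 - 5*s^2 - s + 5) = s^2 - 6*s + 5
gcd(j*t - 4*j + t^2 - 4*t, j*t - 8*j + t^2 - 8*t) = j + t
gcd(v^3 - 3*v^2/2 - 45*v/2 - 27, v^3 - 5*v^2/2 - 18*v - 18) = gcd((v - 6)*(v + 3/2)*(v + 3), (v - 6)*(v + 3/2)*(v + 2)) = v^2 - 9*v/2 - 9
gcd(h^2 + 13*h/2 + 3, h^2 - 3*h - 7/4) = h + 1/2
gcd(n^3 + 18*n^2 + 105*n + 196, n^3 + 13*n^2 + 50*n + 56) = n^2 + 11*n + 28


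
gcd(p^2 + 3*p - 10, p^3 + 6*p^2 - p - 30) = p^2 + 3*p - 10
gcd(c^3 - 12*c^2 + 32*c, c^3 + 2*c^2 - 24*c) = c^2 - 4*c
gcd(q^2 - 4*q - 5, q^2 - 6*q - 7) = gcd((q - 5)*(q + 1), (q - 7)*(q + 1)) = q + 1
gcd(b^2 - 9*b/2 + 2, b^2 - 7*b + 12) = b - 4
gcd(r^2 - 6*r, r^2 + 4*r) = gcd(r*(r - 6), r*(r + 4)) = r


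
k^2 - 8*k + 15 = (k - 5)*(k - 3)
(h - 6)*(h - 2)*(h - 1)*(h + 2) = h^4 - 7*h^3 + 2*h^2 + 28*h - 24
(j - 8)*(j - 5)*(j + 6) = j^3 - 7*j^2 - 38*j + 240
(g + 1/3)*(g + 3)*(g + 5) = g^3 + 25*g^2/3 + 53*g/3 + 5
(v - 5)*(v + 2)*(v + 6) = v^3 + 3*v^2 - 28*v - 60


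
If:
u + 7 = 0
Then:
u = -7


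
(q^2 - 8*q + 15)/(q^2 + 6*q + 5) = (q^2 - 8*q + 15)/(q^2 + 6*q + 5)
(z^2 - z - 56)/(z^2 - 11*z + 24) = (z + 7)/(z - 3)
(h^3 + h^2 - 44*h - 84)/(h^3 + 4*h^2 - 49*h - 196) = (h^2 + 8*h + 12)/(h^2 + 11*h + 28)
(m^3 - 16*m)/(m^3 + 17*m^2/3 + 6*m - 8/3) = 3*m*(m - 4)/(3*m^2 + 5*m - 2)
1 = 1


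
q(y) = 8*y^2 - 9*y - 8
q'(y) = 16*y - 9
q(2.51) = 19.81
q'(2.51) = 31.16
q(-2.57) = 67.97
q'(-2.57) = -50.12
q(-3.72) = 136.19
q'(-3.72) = -68.52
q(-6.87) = 431.41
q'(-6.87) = -118.92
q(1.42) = -4.65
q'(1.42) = 13.72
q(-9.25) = 759.75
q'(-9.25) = -157.00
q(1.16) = -7.68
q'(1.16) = 9.56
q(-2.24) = 52.30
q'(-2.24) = -44.84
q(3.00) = 37.00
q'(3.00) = 39.00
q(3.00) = 37.00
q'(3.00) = 39.00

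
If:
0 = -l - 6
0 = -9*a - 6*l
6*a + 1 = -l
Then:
No Solution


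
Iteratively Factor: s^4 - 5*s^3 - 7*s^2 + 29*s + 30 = (s - 3)*(s^3 - 2*s^2 - 13*s - 10) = (s - 3)*(s + 2)*(s^2 - 4*s - 5) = (s - 3)*(s + 1)*(s + 2)*(s - 5)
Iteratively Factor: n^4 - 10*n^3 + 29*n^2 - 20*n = (n - 1)*(n^3 - 9*n^2 + 20*n) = (n - 5)*(n - 1)*(n^2 - 4*n) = n*(n - 5)*(n - 1)*(n - 4)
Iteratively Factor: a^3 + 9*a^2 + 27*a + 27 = (a + 3)*(a^2 + 6*a + 9) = (a + 3)^2*(a + 3)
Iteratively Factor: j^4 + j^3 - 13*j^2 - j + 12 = (j + 4)*(j^3 - 3*j^2 - j + 3) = (j - 1)*(j + 4)*(j^2 - 2*j - 3) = (j - 1)*(j + 1)*(j + 4)*(j - 3)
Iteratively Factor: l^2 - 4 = (l - 2)*(l + 2)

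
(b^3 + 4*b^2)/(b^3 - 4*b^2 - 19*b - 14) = b^2*(b + 4)/(b^3 - 4*b^2 - 19*b - 14)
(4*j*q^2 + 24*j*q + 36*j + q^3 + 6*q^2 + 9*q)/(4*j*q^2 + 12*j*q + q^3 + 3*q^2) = (q + 3)/q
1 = 1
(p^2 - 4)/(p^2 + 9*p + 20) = (p^2 - 4)/(p^2 + 9*p + 20)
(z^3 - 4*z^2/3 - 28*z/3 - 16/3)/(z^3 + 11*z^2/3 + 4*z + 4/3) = (z - 4)/(z + 1)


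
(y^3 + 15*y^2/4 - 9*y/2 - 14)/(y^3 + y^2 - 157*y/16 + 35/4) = 4*(4*y^2 - y - 14)/(16*y^2 - 48*y + 35)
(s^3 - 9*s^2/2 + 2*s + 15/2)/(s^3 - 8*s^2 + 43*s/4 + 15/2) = 2*(s^2 - 2*s - 3)/(2*s^2 - 11*s - 6)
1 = 1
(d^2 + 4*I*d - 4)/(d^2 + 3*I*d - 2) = (d + 2*I)/(d + I)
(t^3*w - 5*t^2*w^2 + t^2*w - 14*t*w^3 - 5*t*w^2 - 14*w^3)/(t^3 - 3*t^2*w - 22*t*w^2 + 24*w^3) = w*(t^3 - 5*t^2*w + t^2 - 14*t*w^2 - 5*t*w - 14*w^2)/(t^3 - 3*t^2*w - 22*t*w^2 + 24*w^3)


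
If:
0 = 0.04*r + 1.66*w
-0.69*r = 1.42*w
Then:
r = 0.00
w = 0.00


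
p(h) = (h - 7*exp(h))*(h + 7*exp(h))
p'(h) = (1 - 7*exp(h))*(h + 7*exp(h)) + (h - 7*exp(h))*(7*exp(h) + 1)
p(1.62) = -1248.53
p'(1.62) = -2499.06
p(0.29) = -87.43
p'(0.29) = -174.45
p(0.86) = -272.90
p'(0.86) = -545.56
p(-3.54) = 12.49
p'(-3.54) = -7.16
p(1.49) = -962.48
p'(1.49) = -1926.43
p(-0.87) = -7.84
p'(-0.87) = -18.94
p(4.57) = -456696.61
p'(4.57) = -913425.84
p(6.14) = -10551902.42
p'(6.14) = -21103867.95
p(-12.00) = 144.00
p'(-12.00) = -24.00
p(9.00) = -3217338406.73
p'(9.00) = -6434676957.46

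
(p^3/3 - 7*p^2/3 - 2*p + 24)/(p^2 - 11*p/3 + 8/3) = (p^3 - 7*p^2 - 6*p + 72)/(3*p^2 - 11*p + 8)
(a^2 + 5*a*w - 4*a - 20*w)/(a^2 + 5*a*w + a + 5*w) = (a - 4)/(a + 1)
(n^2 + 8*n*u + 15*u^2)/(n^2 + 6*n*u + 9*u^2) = (n + 5*u)/(n + 3*u)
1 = 1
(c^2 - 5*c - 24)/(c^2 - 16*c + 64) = (c + 3)/(c - 8)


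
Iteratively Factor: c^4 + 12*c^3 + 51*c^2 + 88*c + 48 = (c + 3)*(c^3 + 9*c^2 + 24*c + 16) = (c + 1)*(c + 3)*(c^2 + 8*c + 16) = (c + 1)*(c + 3)*(c + 4)*(c + 4)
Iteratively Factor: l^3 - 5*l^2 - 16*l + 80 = (l - 5)*(l^2 - 16) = (l - 5)*(l - 4)*(l + 4)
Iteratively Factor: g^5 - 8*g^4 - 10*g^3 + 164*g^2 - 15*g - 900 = (g - 4)*(g^4 - 4*g^3 - 26*g^2 + 60*g + 225) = (g - 5)*(g - 4)*(g^3 + g^2 - 21*g - 45) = (g - 5)^2*(g - 4)*(g^2 + 6*g + 9) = (g - 5)^2*(g - 4)*(g + 3)*(g + 3)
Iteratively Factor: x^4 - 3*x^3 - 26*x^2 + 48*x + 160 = (x + 4)*(x^3 - 7*x^2 + 2*x + 40) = (x - 5)*(x + 4)*(x^2 - 2*x - 8) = (x - 5)*(x - 4)*(x + 4)*(x + 2)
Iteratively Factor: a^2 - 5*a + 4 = (a - 4)*(a - 1)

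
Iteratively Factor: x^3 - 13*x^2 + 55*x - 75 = (x - 3)*(x^2 - 10*x + 25) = (x - 5)*(x - 3)*(x - 5)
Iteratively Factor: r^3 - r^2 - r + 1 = (r - 1)*(r^2 - 1) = (r - 1)^2*(r + 1)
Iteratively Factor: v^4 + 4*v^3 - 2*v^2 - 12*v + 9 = (v + 3)*(v^3 + v^2 - 5*v + 3) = (v - 1)*(v + 3)*(v^2 + 2*v - 3) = (v - 1)*(v + 3)^2*(v - 1)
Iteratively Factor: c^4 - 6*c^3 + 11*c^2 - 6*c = (c - 2)*(c^3 - 4*c^2 + 3*c) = (c - 2)*(c - 1)*(c^2 - 3*c) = (c - 3)*(c - 2)*(c - 1)*(c)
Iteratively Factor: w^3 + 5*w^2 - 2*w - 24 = (w + 4)*(w^2 + w - 6) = (w + 3)*(w + 4)*(w - 2)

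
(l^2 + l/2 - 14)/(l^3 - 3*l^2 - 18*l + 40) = (l - 7/2)/(l^2 - 7*l + 10)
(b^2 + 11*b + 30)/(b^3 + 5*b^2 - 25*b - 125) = (b + 6)/(b^2 - 25)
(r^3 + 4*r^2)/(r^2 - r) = r*(r + 4)/(r - 1)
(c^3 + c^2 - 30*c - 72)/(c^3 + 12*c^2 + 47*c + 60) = (c - 6)/(c + 5)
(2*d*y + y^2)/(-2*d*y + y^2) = (2*d + y)/(-2*d + y)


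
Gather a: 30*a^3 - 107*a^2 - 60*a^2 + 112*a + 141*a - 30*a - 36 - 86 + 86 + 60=30*a^3 - 167*a^2 + 223*a + 24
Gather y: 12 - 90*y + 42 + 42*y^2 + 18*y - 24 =42*y^2 - 72*y + 30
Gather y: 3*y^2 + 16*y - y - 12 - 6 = 3*y^2 + 15*y - 18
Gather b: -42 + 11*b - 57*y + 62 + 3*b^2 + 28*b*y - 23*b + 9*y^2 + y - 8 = 3*b^2 + b*(28*y - 12) + 9*y^2 - 56*y + 12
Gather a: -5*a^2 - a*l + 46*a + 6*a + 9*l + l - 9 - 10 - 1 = -5*a^2 + a*(52 - l) + 10*l - 20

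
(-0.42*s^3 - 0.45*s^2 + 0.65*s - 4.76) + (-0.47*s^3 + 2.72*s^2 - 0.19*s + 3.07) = -0.89*s^3 + 2.27*s^2 + 0.46*s - 1.69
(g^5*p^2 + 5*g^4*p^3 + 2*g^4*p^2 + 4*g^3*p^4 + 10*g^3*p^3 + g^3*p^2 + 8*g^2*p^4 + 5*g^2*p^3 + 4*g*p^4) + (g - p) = g^5*p^2 + 5*g^4*p^3 + 2*g^4*p^2 + 4*g^3*p^4 + 10*g^3*p^3 + g^3*p^2 + 8*g^2*p^4 + 5*g^2*p^3 + 4*g*p^4 + g - p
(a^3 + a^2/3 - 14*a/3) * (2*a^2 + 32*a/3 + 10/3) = 2*a^5 + 34*a^4/3 - 22*a^3/9 - 146*a^2/3 - 140*a/9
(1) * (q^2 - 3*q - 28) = q^2 - 3*q - 28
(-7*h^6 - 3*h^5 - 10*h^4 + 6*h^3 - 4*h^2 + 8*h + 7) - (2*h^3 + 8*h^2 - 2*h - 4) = -7*h^6 - 3*h^5 - 10*h^4 + 4*h^3 - 12*h^2 + 10*h + 11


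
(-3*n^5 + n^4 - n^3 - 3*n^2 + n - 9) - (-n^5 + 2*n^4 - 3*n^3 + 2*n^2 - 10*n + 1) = -2*n^5 - n^4 + 2*n^3 - 5*n^2 + 11*n - 10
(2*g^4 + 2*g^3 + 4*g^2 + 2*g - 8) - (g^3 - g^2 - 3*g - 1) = 2*g^4 + g^3 + 5*g^2 + 5*g - 7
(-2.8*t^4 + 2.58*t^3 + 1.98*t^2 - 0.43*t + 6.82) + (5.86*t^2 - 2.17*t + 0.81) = -2.8*t^4 + 2.58*t^3 + 7.84*t^2 - 2.6*t + 7.63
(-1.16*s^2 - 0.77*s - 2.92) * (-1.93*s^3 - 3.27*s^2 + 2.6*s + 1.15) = 2.2388*s^5 + 5.2793*s^4 + 5.1375*s^3 + 6.2124*s^2 - 8.4775*s - 3.358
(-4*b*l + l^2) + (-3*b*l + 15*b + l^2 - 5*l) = -7*b*l + 15*b + 2*l^2 - 5*l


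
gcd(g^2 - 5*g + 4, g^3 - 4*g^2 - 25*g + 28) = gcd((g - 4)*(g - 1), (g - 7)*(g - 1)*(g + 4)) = g - 1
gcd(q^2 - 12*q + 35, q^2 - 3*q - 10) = q - 5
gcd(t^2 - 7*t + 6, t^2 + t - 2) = t - 1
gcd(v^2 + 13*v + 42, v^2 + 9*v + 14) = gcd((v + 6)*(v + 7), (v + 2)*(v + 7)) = v + 7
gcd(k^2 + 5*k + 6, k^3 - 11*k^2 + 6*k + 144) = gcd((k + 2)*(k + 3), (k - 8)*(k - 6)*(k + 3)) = k + 3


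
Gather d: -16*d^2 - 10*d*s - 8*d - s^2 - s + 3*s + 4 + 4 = -16*d^2 + d*(-10*s - 8) - s^2 + 2*s + 8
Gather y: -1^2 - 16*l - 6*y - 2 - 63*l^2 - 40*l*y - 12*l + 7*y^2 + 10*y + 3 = -63*l^2 - 28*l + 7*y^2 + y*(4 - 40*l)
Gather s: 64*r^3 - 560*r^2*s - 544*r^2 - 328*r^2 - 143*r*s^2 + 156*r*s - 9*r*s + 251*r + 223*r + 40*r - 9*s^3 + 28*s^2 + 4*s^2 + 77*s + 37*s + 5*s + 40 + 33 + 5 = 64*r^3 - 872*r^2 + 514*r - 9*s^3 + s^2*(32 - 143*r) + s*(-560*r^2 + 147*r + 119) + 78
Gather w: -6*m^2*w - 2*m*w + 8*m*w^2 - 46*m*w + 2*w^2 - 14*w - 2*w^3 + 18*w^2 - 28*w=-2*w^3 + w^2*(8*m + 20) + w*(-6*m^2 - 48*m - 42)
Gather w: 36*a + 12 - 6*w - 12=36*a - 6*w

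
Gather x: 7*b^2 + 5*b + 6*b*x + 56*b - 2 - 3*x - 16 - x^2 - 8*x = 7*b^2 + 61*b - x^2 + x*(6*b - 11) - 18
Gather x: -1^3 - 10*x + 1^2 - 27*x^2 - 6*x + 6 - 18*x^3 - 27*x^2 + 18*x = -18*x^3 - 54*x^2 + 2*x + 6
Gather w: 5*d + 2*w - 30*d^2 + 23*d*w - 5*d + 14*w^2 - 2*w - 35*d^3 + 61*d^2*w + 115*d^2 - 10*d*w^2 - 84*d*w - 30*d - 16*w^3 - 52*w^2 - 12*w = -35*d^3 + 85*d^2 - 30*d - 16*w^3 + w^2*(-10*d - 38) + w*(61*d^2 - 61*d - 12)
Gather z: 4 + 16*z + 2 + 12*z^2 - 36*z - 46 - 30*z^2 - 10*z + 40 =-18*z^2 - 30*z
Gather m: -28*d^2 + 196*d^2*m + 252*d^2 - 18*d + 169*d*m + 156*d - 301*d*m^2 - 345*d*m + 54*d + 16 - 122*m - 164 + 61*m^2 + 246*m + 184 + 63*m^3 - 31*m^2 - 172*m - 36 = 224*d^2 + 192*d + 63*m^3 + m^2*(30 - 301*d) + m*(196*d^2 - 176*d - 48)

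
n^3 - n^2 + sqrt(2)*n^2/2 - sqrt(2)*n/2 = n*(n - 1)*(n + sqrt(2)/2)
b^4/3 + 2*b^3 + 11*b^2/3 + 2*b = b*(b/3 + 1)*(b + 1)*(b + 2)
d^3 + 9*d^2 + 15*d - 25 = (d - 1)*(d + 5)^2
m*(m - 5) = m^2 - 5*m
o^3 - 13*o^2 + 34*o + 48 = (o - 8)*(o - 6)*(o + 1)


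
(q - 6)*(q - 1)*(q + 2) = q^3 - 5*q^2 - 8*q + 12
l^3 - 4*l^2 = l^2*(l - 4)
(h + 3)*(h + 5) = h^2 + 8*h + 15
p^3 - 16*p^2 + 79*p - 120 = (p - 8)*(p - 5)*(p - 3)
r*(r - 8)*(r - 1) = r^3 - 9*r^2 + 8*r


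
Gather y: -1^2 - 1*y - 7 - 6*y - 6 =-7*y - 14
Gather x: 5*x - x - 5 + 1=4*x - 4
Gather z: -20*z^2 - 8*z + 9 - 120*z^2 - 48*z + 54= -140*z^2 - 56*z + 63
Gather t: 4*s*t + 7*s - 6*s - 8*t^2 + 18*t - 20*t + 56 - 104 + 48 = s - 8*t^2 + t*(4*s - 2)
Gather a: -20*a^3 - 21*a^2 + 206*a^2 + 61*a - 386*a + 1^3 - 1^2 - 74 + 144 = -20*a^3 + 185*a^2 - 325*a + 70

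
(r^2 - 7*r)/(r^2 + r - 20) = r*(r - 7)/(r^2 + r - 20)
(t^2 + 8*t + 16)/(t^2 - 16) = (t + 4)/(t - 4)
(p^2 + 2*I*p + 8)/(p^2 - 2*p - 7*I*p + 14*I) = (p^2 + 2*I*p + 8)/(p^2 - 2*p - 7*I*p + 14*I)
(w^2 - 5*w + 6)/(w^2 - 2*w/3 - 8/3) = 3*(w - 3)/(3*w + 4)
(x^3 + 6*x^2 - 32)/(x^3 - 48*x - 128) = (x - 2)/(x - 8)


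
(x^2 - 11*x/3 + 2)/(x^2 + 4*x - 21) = (x - 2/3)/(x + 7)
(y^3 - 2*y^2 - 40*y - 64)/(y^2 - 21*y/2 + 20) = 2*(y^2 + 6*y + 8)/(2*y - 5)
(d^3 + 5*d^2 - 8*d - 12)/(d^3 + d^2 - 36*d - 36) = (d - 2)/(d - 6)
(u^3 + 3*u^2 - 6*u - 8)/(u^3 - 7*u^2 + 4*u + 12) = (u + 4)/(u - 6)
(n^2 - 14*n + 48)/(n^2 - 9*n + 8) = (n - 6)/(n - 1)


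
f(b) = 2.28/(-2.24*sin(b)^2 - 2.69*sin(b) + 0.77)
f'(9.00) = -18.23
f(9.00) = -3.17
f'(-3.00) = -3.80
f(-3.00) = 2.06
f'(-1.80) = 0.54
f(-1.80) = 1.80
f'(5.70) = 0.17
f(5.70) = 1.45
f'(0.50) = 9.04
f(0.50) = -2.20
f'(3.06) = -24.18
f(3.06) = 4.25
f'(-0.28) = 1.77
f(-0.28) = 1.70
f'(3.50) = -1.15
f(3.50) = 1.59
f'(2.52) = -4.06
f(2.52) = -1.47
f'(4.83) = -0.31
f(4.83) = 1.85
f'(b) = 2.28*(4.48*sin(b)*cos(b) + 2.69*cos(b))/(-2.24*sin(b)^2 - 2.69*sin(b) + 0.77)^2 = (10.2144*sin(b) + 6.1332)*cos(b)/(2.24*sin(b)^2 + 2.69*sin(b) - 0.77)^2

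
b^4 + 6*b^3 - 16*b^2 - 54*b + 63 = (b - 3)*(b - 1)*(b + 3)*(b + 7)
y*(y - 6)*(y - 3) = y^3 - 9*y^2 + 18*y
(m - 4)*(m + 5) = m^2 + m - 20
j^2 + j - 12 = (j - 3)*(j + 4)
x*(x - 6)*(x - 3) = x^3 - 9*x^2 + 18*x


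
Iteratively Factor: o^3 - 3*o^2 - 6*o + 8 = (o - 1)*(o^2 - 2*o - 8) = (o - 4)*(o - 1)*(o + 2)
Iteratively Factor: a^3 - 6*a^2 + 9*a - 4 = (a - 1)*(a^2 - 5*a + 4) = (a - 4)*(a - 1)*(a - 1)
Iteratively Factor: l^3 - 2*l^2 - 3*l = (l)*(l^2 - 2*l - 3) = l*(l + 1)*(l - 3)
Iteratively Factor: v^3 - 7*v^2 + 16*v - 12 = (v - 2)*(v^2 - 5*v + 6) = (v - 3)*(v - 2)*(v - 2)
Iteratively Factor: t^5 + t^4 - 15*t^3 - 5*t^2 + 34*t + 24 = (t - 2)*(t^4 + 3*t^3 - 9*t^2 - 23*t - 12) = (t - 2)*(t + 4)*(t^3 - t^2 - 5*t - 3) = (t - 2)*(t + 1)*(t + 4)*(t^2 - 2*t - 3) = (t - 3)*(t - 2)*(t + 1)*(t + 4)*(t + 1)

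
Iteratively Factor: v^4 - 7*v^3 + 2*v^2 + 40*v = (v)*(v^3 - 7*v^2 + 2*v + 40) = v*(v - 4)*(v^2 - 3*v - 10) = v*(v - 5)*(v - 4)*(v + 2)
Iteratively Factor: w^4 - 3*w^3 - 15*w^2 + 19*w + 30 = (w + 1)*(w^3 - 4*w^2 - 11*w + 30) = (w + 1)*(w + 3)*(w^2 - 7*w + 10) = (w - 5)*(w + 1)*(w + 3)*(w - 2)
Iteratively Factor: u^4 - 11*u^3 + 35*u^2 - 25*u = (u - 1)*(u^3 - 10*u^2 + 25*u) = (u - 5)*(u - 1)*(u^2 - 5*u) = u*(u - 5)*(u - 1)*(u - 5)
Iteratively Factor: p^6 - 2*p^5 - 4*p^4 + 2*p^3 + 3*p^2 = (p + 1)*(p^5 - 3*p^4 - p^3 + 3*p^2) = p*(p + 1)*(p^4 - 3*p^3 - p^2 + 3*p) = p*(p - 1)*(p + 1)*(p^3 - 2*p^2 - 3*p) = p*(p - 3)*(p - 1)*(p + 1)*(p^2 + p) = p*(p - 3)*(p - 1)*(p + 1)^2*(p)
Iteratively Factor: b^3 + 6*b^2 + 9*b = (b)*(b^2 + 6*b + 9) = b*(b + 3)*(b + 3)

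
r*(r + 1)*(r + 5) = r^3 + 6*r^2 + 5*r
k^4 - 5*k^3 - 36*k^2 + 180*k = k*(k - 6)*(k - 5)*(k + 6)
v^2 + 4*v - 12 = (v - 2)*(v + 6)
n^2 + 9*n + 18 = (n + 3)*(n + 6)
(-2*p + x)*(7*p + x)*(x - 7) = -14*p^2*x + 98*p^2 + 5*p*x^2 - 35*p*x + x^3 - 7*x^2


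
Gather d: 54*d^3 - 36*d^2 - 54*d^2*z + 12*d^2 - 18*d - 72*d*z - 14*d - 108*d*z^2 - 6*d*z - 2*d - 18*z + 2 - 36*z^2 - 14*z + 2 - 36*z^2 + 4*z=54*d^3 + d^2*(-54*z - 24) + d*(-108*z^2 - 78*z - 34) - 72*z^2 - 28*z + 4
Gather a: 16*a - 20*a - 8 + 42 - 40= -4*a - 6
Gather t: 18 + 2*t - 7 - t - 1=t + 10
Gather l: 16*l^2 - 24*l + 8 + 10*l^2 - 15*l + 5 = 26*l^2 - 39*l + 13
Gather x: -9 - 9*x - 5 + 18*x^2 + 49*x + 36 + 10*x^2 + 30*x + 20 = 28*x^2 + 70*x + 42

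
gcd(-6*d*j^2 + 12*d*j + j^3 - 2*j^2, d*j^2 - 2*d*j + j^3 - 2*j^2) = j^2 - 2*j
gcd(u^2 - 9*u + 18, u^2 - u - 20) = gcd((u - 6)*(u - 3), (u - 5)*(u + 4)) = 1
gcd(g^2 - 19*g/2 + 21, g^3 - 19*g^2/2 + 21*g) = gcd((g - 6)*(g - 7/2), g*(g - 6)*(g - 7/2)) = g^2 - 19*g/2 + 21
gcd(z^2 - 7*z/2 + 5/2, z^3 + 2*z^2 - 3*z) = z - 1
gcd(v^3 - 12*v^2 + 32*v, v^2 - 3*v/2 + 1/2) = 1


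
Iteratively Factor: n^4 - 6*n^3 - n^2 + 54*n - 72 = (n - 2)*(n^3 - 4*n^2 - 9*n + 36) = (n - 4)*(n - 2)*(n^2 - 9) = (n - 4)*(n - 2)*(n + 3)*(n - 3)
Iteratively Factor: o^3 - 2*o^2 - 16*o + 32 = (o - 2)*(o^2 - 16) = (o - 4)*(o - 2)*(o + 4)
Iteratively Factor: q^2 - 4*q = (q)*(q - 4)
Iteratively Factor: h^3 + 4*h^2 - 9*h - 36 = (h + 4)*(h^2 - 9) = (h - 3)*(h + 4)*(h + 3)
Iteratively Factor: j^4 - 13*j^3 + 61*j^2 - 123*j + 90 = (j - 5)*(j^3 - 8*j^2 + 21*j - 18) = (j - 5)*(j - 3)*(j^2 - 5*j + 6) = (j - 5)*(j - 3)*(j - 2)*(j - 3)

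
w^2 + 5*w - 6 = (w - 1)*(w + 6)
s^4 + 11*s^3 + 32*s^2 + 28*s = s*(s + 2)^2*(s + 7)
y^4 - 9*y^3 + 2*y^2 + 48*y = y*(y - 8)*(y - 3)*(y + 2)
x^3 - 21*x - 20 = (x - 5)*(x + 1)*(x + 4)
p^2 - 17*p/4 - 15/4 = (p - 5)*(p + 3/4)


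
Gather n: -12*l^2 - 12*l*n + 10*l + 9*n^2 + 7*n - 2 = -12*l^2 + 10*l + 9*n^2 + n*(7 - 12*l) - 2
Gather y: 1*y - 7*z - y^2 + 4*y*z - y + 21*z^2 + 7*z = -y^2 + 4*y*z + 21*z^2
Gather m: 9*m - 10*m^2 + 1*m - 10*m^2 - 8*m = -20*m^2 + 2*m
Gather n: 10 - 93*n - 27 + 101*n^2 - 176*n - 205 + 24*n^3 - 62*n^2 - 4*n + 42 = 24*n^3 + 39*n^2 - 273*n - 180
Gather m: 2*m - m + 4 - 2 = m + 2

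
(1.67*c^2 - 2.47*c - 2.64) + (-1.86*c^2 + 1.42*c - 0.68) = -0.19*c^2 - 1.05*c - 3.32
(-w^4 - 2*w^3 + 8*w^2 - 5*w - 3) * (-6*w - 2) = 6*w^5 + 14*w^4 - 44*w^3 + 14*w^2 + 28*w + 6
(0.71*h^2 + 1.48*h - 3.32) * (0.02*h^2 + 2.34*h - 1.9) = 0.0142*h^4 + 1.691*h^3 + 2.0478*h^2 - 10.5808*h + 6.308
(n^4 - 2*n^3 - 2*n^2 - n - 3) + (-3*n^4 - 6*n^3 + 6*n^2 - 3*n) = -2*n^4 - 8*n^3 + 4*n^2 - 4*n - 3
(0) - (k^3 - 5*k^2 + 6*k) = -k^3 + 5*k^2 - 6*k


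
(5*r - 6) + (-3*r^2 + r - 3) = -3*r^2 + 6*r - 9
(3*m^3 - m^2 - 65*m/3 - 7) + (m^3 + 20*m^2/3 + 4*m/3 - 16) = 4*m^3 + 17*m^2/3 - 61*m/3 - 23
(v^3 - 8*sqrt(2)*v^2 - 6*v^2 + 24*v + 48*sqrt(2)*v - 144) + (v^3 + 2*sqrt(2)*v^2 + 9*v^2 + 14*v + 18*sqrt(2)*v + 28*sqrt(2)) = 2*v^3 - 6*sqrt(2)*v^2 + 3*v^2 + 38*v + 66*sqrt(2)*v - 144 + 28*sqrt(2)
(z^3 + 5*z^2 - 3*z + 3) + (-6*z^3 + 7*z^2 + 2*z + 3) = -5*z^3 + 12*z^2 - z + 6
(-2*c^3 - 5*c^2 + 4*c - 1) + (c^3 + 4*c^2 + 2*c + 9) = -c^3 - c^2 + 6*c + 8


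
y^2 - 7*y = y*(y - 7)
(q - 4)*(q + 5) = q^2 + q - 20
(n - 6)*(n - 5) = n^2 - 11*n + 30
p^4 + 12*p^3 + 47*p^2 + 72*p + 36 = (p + 1)*(p + 2)*(p + 3)*(p + 6)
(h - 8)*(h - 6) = h^2 - 14*h + 48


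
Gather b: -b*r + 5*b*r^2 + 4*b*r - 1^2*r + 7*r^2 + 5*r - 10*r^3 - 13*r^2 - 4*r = b*(5*r^2 + 3*r) - 10*r^3 - 6*r^2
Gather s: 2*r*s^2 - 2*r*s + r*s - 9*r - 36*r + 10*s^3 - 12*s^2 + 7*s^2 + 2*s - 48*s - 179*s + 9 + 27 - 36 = -45*r + 10*s^3 + s^2*(2*r - 5) + s*(-r - 225)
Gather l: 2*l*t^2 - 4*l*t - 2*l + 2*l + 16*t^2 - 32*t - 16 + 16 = l*(2*t^2 - 4*t) + 16*t^2 - 32*t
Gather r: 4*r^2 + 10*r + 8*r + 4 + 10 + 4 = 4*r^2 + 18*r + 18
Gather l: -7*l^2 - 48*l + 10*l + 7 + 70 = -7*l^2 - 38*l + 77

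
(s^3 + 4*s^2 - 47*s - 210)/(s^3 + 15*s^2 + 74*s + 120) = (s - 7)/(s + 4)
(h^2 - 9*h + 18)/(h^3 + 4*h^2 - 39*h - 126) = (h - 3)/(h^2 + 10*h + 21)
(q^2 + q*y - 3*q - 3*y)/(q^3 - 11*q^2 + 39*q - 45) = (q + y)/(q^2 - 8*q + 15)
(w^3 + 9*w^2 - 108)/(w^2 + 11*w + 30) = (w^2 + 3*w - 18)/(w + 5)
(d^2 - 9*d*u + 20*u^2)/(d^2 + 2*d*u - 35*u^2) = (d - 4*u)/(d + 7*u)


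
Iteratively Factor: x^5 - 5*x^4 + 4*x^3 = (x)*(x^4 - 5*x^3 + 4*x^2) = x^2*(x^3 - 5*x^2 + 4*x) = x^3*(x^2 - 5*x + 4) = x^3*(x - 4)*(x - 1)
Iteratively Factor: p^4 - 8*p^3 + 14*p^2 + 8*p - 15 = (p - 1)*(p^3 - 7*p^2 + 7*p + 15) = (p - 5)*(p - 1)*(p^2 - 2*p - 3) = (p - 5)*(p - 1)*(p + 1)*(p - 3)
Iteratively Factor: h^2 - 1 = (h - 1)*(h + 1)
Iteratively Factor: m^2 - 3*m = (m - 3)*(m)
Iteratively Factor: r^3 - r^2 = (r)*(r^2 - r) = r*(r - 1)*(r)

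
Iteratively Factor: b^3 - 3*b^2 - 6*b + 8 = (b - 4)*(b^2 + b - 2) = (b - 4)*(b + 2)*(b - 1)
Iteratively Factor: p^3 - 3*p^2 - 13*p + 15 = (p + 3)*(p^2 - 6*p + 5) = (p - 1)*(p + 3)*(p - 5)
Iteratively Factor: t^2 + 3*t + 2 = (t + 1)*(t + 2)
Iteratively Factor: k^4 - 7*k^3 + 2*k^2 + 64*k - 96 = (k - 4)*(k^3 - 3*k^2 - 10*k + 24) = (k - 4)*(k + 3)*(k^2 - 6*k + 8) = (k - 4)^2*(k + 3)*(k - 2)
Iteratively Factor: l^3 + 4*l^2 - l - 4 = (l + 4)*(l^2 - 1) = (l - 1)*(l + 4)*(l + 1)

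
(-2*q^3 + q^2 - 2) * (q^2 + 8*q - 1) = -2*q^5 - 15*q^4 + 10*q^3 - 3*q^2 - 16*q + 2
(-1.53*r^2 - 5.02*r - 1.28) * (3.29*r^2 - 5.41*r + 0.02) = -5.0337*r^4 - 8.2385*r^3 + 22.9164*r^2 + 6.8244*r - 0.0256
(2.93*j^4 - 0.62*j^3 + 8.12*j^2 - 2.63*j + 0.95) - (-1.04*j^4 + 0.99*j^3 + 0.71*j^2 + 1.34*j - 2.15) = 3.97*j^4 - 1.61*j^3 + 7.41*j^2 - 3.97*j + 3.1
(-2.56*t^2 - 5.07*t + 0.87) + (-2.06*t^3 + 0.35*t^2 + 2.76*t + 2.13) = -2.06*t^3 - 2.21*t^2 - 2.31*t + 3.0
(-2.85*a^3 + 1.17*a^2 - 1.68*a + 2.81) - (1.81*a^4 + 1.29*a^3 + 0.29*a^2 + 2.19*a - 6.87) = -1.81*a^4 - 4.14*a^3 + 0.88*a^2 - 3.87*a + 9.68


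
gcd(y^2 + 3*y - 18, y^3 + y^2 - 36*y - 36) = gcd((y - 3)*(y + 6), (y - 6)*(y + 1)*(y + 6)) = y + 6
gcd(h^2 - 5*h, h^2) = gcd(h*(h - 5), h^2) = h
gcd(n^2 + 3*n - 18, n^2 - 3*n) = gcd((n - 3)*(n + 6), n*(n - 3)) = n - 3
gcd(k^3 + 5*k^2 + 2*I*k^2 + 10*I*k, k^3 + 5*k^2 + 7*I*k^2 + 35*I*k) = k^2 + 5*k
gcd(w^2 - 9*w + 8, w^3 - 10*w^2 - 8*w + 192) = w - 8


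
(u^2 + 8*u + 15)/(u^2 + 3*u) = (u + 5)/u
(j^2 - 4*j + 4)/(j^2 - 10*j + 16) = (j - 2)/(j - 8)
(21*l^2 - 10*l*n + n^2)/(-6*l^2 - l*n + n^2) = (-7*l + n)/(2*l + n)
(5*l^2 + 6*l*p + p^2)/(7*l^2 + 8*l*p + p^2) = (5*l + p)/(7*l + p)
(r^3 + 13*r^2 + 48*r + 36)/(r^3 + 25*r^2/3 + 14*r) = 3*(r^2 + 7*r + 6)/(r*(3*r + 7))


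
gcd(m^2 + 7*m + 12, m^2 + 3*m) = m + 3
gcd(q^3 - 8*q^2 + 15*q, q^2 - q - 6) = q - 3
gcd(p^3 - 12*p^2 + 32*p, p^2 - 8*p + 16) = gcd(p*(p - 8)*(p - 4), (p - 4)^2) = p - 4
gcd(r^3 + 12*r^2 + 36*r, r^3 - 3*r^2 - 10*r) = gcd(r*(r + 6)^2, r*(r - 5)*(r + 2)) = r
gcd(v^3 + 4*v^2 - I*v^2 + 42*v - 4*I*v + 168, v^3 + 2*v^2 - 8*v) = v + 4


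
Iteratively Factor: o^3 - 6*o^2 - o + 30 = (o - 5)*(o^2 - o - 6) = (o - 5)*(o + 2)*(o - 3)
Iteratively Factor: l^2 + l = (l)*(l + 1)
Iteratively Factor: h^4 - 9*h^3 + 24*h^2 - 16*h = (h - 4)*(h^3 - 5*h^2 + 4*h) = h*(h - 4)*(h^2 - 5*h + 4) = h*(h - 4)^2*(h - 1)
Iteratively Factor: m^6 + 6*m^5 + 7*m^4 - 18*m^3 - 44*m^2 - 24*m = (m - 2)*(m^5 + 8*m^4 + 23*m^3 + 28*m^2 + 12*m) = (m - 2)*(m + 2)*(m^4 + 6*m^3 + 11*m^2 + 6*m) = (m - 2)*(m + 2)*(m + 3)*(m^3 + 3*m^2 + 2*m) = (m - 2)*(m + 1)*(m + 2)*(m + 3)*(m^2 + 2*m) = (m - 2)*(m + 1)*(m + 2)^2*(m + 3)*(m)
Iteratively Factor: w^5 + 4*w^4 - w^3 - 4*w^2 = (w)*(w^4 + 4*w^3 - w^2 - 4*w) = w*(w + 4)*(w^3 - w) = w*(w - 1)*(w + 4)*(w^2 + w) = w*(w - 1)*(w + 1)*(w + 4)*(w)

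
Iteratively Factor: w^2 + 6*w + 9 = (w + 3)*(w + 3)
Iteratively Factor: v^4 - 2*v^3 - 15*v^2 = (v)*(v^3 - 2*v^2 - 15*v) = v*(v - 5)*(v^2 + 3*v) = v^2*(v - 5)*(v + 3)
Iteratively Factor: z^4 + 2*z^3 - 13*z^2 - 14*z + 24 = (z - 1)*(z^3 + 3*z^2 - 10*z - 24) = (z - 3)*(z - 1)*(z^2 + 6*z + 8) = (z - 3)*(z - 1)*(z + 4)*(z + 2)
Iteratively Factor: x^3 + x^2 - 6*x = (x)*(x^2 + x - 6) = x*(x - 2)*(x + 3)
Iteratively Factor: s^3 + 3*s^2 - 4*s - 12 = (s + 3)*(s^2 - 4) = (s - 2)*(s + 3)*(s + 2)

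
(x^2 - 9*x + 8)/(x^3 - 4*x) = (x^2 - 9*x + 8)/(x*(x^2 - 4))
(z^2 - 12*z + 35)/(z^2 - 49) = (z - 5)/(z + 7)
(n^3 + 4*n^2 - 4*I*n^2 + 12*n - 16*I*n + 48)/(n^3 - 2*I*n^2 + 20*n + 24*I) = (n + 4)/(n + 2*I)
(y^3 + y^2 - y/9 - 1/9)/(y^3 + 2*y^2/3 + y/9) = (3*y^2 + 2*y - 1)/(y*(3*y + 1))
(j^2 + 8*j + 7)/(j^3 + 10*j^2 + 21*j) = (j + 1)/(j*(j + 3))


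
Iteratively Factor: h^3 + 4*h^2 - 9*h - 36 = (h + 4)*(h^2 - 9) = (h + 3)*(h + 4)*(h - 3)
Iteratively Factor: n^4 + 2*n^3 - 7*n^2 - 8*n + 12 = (n + 3)*(n^3 - n^2 - 4*n + 4) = (n - 1)*(n + 3)*(n^2 - 4) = (n - 2)*(n - 1)*(n + 3)*(n + 2)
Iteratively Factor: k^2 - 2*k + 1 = (k - 1)*(k - 1)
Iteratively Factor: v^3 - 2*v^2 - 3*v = (v)*(v^2 - 2*v - 3) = v*(v - 3)*(v + 1)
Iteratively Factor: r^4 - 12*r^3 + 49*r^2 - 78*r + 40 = (r - 4)*(r^3 - 8*r^2 + 17*r - 10) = (r - 5)*(r - 4)*(r^2 - 3*r + 2) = (r - 5)*(r - 4)*(r - 1)*(r - 2)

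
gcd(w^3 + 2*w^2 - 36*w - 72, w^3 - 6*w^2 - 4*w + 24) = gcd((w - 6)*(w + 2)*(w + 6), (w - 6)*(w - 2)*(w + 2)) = w^2 - 4*w - 12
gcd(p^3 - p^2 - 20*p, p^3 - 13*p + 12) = p + 4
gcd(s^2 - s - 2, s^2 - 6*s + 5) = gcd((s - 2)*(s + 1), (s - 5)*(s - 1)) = 1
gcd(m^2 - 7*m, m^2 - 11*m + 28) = m - 7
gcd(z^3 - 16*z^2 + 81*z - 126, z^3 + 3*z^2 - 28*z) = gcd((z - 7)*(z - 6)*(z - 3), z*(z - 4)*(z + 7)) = 1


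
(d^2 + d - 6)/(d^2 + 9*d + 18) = (d - 2)/(d + 6)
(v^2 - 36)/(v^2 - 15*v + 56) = (v^2 - 36)/(v^2 - 15*v + 56)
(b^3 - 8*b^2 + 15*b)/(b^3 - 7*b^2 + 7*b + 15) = b/(b + 1)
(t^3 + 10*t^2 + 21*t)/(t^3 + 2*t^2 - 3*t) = (t + 7)/(t - 1)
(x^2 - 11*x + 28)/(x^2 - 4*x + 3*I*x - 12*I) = (x - 7)/(x + 3*I)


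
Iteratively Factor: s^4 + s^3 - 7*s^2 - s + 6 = (s + 3)*(s^3 - 2*s^2 - s + 2) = (s + 1)*(s + 3)*(s^2 - 3*s + 2) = (s - 1)*(s + 1)*(s + 3)*(s - 2)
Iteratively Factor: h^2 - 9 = (h - 3)*(h + 3)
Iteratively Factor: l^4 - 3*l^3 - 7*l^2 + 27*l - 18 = (l - 2)*(l^3 - l^2 - 9*l + 9) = (l - 2)*(l + 3)*(l^2 - 4*l + 3) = (l - 2)*(l - 1)*(l + 3)*(l - 3)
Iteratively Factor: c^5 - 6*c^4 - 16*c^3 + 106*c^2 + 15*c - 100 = (c + 4)*(c^4 - 10*c^3 + 24*c^2 + 10*c - 25) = (c + 1)*(c + 4)*(c^3 - 11*c^2 + 35*c - 25) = (c - 5)*(c + 1)*(c + 4)*(c^2 - 6*c + 5) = (c - 5)^2*(c + 1)*(c + 4)*(c - 1)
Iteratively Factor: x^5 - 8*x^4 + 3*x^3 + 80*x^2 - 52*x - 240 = (x - 4)*(x^4 - 4*x^3 - 13*x^2 + 28*x + 60) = (x - 5)*(x - 4)*(x^3 + x^2 - 8*x - 12) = (x - 5)*(x - 4)*(x - 3)*(x^2 + 4*x + 4) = (x - 5)*(x - 4)*(x - 3)*(x + 2)*(x + 2)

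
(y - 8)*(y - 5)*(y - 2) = y^3 - 15*y^2 + 66*y - 80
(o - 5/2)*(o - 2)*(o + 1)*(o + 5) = o^4 + 3*o^3/2 - 17*o^2 + 15*o/2 + 25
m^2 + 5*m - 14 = (m - 2)*(m + 7)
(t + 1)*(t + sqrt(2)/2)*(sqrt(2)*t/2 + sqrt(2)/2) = sqrt(2)*t^3/2 + t^2/2 + sqrt(2)*t^2 + sqrt(2)*t/2 + t + 1/2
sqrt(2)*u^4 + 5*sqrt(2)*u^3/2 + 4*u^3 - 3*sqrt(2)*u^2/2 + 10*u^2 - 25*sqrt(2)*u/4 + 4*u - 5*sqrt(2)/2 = (u + 2)*(u - sqrt(2)/2)*(u + 5*sqrt(2)/2)*(sqrt(2)*u + sqrt(2)/2)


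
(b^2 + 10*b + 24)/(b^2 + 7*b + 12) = (b + 6)/(b + 3)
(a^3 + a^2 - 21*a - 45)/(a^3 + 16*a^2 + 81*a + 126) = (a^2 - 2*a - 15)/(a^2 + 13*a + 42)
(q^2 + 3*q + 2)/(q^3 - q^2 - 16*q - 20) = (q + 1)/(q^2 - 3*q - 10)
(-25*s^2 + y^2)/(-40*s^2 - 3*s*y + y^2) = (-5*s + y)/(-8*s + y)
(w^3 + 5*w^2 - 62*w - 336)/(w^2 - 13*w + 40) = (w^2 + 13*w + 42)/(w - 5)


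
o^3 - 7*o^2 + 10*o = o*(o - 5)*(o - 2)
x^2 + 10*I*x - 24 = (x + 4*I)*(x + 6*I)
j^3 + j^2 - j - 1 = (j - 1)*(j + 1)^2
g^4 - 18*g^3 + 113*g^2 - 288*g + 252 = (g - 7)*(g - 6)*(g - 3)*(g - 2)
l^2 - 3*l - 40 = (l - 8)*(l + 5)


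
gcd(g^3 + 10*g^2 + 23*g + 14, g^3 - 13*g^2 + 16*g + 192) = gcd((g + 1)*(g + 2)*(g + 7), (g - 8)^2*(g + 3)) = 1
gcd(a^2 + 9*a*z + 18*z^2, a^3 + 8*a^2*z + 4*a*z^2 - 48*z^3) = a + 6*z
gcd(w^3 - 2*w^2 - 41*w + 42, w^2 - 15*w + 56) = w - 7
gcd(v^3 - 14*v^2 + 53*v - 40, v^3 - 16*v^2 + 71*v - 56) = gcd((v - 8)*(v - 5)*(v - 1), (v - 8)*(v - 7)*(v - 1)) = v^2 - 9*v + 8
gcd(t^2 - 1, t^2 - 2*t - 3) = t + 1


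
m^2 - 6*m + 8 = (m - 4)*(m - 2)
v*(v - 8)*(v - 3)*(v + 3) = v^4 - 8*v^3 - 9*v^2 + 72*v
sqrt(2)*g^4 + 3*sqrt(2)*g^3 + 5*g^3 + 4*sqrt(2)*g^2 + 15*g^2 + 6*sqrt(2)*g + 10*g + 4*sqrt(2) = (g + 1)*(g + 2)*(g + 2*sqrt(2))*(sqrt(2)*g + 1)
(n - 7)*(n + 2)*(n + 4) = n^3 - n^2 - 34*n - 56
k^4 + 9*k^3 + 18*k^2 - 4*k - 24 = (k - 1)*(k + 2)^2*(k + 6)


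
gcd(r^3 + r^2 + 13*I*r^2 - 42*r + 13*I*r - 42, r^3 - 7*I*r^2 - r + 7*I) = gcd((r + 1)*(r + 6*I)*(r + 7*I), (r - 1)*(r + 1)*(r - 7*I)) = r + 1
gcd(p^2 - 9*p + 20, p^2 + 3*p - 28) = p - 4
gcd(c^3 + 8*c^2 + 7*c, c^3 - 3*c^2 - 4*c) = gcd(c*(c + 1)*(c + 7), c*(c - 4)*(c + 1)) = c^2 + c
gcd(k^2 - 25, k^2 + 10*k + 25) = k + 5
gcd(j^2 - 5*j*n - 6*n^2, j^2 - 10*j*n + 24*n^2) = j - 6*n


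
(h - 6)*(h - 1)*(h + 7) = h^3 - 43*h + 42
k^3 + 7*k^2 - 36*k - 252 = (k - 6)*(k + 6)*(k + 7)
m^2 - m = m*(m - 1)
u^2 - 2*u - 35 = (u - 7)*(u + 5)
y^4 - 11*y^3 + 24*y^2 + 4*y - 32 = (y - 8)*(y - 2)^2*(y + 1)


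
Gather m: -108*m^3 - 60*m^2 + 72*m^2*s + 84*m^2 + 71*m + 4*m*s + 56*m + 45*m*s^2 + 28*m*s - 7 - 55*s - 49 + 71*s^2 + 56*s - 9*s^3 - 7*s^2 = -108*m^3 + m^2*(72*s + 24) + m*(45*s^2 + 32*s + 127) - 9*s^3 + 64*s^2 + s - 56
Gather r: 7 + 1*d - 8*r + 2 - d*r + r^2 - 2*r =d + r^2 + r*(-d - 10) + 9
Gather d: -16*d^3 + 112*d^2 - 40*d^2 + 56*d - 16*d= -16*d^3 + 72*d^2 + 40*d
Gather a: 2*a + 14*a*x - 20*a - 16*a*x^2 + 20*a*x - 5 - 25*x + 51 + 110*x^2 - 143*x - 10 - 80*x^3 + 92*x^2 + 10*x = a*(-16*x^2 + 34*x - 18) - 80*x^3 + 202*x^2 - 158*x + 36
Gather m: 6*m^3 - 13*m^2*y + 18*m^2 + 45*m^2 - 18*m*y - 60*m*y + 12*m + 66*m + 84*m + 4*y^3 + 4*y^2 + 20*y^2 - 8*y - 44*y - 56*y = 6*m^3 + m^2*(63 - 13*y) + m*(162 - 78*y) + 4*y^3 + 24*y^2 - 108*y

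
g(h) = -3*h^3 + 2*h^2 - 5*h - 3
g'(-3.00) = -98.00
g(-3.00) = 111.00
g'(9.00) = -698.00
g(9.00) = -2073.00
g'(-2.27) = -60.46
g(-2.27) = 53.75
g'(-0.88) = -15.49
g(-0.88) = 4.99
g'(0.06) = -4.79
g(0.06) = -3.29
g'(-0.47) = -8.87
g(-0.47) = 0.10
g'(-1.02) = -18.44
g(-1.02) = 7.36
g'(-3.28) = -114.95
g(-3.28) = 140.78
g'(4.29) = -153.48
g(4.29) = -224.50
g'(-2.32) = -62.72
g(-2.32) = 56.83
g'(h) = -9*h^2 + 4*h - 5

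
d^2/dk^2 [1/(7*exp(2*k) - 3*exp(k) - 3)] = ((3 - 28*exp(k))*(-7*exp(2*k) + 3*exp(k) + 3) - 2*(14*exp(k) - 3)^2*exp(k))*exp(k)/(-7*exp(2*k) + 3*exp(k) + 3)^3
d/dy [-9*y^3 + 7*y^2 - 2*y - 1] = -27*y^2 + 14*y - 2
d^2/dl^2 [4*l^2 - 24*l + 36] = 8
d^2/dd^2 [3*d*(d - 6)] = 6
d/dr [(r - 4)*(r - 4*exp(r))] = r - (r - 4)*(4*exp(r) - 1) - 4*exp(r)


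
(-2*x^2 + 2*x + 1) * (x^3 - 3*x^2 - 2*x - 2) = -2*x^5 + 8*x^4 - x^3 - 3*x^2 - 6*x - 2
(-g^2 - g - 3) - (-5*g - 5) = -g^2 + 4*g + 2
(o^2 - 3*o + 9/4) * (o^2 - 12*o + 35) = o^4 - 15*o^3 + 293*o^2/4 - 132*o + 315/4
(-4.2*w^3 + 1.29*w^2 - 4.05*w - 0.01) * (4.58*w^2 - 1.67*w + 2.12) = -19.236*w^5 + 12.9222*w^4 - 29.6073*w^3 + 9.4525*w^2 - 8.5693*w - 0.0212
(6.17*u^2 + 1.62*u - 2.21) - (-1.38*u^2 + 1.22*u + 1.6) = 7.55*u^2 + 0.4*u - 3.81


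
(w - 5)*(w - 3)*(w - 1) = w^3 - 9*w^2 + 23*w - 15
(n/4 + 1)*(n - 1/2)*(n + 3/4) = n^3/4 + 17*n^2/16 + 5*n/32 - 3/8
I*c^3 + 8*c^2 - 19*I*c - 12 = (c - 4*I)*(c - 3*I)*(I*c + 1)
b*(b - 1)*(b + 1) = b^3 - b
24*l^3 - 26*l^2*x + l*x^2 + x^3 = (-4*l + x)*(-l + x)*(6*l + x)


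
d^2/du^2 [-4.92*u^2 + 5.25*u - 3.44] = -9.84000000000000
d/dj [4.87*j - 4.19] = 4.87000000000000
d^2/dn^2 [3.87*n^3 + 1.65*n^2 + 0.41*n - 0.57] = 23.22*n + 3.3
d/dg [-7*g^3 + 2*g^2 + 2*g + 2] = -21*g^2 + 4*g + 2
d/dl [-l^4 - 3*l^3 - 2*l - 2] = -4*l^3 - 9*l^2 - 2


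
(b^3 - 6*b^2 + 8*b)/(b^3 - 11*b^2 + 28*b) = (b - 2)/(b - 7)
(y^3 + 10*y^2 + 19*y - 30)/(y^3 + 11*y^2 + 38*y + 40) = (y^2 + 5*y - 6)/(y^2 + 6*y + 8)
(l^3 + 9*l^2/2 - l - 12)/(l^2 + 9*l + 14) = (l^2 + 5*l/2 - 6)/(l + 7)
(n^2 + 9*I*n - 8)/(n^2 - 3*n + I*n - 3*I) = (n + 8*I)/(n - 3)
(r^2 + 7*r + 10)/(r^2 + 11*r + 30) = (r + 2)/(r + 6)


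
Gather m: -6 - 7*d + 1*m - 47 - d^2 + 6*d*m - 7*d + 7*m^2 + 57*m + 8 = -d^2 - 14*d + 7*m^2 + m*(6*d + 58) - 45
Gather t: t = t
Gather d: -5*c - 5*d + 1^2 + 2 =-5*c - 5*d + 3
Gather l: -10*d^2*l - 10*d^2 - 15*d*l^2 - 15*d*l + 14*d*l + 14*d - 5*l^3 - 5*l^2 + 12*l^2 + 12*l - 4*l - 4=-10*d^2 + 14*d - 5*l^3 + l^2*(7 - 15*d) + l*(-10*d^2 - d + 8) - 4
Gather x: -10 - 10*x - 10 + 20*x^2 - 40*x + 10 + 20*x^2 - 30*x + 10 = 40*x^2 - 80*x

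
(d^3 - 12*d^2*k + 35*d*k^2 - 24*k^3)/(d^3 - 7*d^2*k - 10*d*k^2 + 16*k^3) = (d - 3*k)/(d + 2*k)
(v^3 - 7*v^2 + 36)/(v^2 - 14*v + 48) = (v^2 - v - 6)/(v - 8)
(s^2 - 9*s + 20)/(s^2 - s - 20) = (s - 4)/(s + 4)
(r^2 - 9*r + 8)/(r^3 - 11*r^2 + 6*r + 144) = (r - 1)/(r^2 - 3*r - 18)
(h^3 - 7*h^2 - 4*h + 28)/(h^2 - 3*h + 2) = (h^2 - 5*h - 14)/(h - 1)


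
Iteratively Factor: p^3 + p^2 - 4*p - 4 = (p - 2)*(p^2 + 3*p + 2) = (p - 2)*(p + 1)*(p + 2)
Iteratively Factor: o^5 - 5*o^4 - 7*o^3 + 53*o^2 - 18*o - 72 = (o - 3)*(o^4 - 2*o^3 - 13*o^2 + 14*o + 24) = (o - 3)*(o + 3)*(o^3 - 5*o^2 + 2*o + 8) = (o - 3)*(o - 2)*(o + 3)*(o^2 - 3*o - 4) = (o - 4)*(o - 3)*(o - 2)*(o + 3)*(o + 1)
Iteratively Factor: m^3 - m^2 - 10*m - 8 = (m - 4)*(m^2 + 3*m + 2) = (m - 4)*(m + 1)*(m + 2)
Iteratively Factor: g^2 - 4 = (g + 2)*(g - 2)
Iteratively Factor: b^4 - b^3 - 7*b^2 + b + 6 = (b + 1)*(b^3 - 2*b^2 - 5*b + 6) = (b - 1)*(b + 1)*(b^2 - b - 6) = (b - 1)*(b + 1)*(b + 2)*(b - 3)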